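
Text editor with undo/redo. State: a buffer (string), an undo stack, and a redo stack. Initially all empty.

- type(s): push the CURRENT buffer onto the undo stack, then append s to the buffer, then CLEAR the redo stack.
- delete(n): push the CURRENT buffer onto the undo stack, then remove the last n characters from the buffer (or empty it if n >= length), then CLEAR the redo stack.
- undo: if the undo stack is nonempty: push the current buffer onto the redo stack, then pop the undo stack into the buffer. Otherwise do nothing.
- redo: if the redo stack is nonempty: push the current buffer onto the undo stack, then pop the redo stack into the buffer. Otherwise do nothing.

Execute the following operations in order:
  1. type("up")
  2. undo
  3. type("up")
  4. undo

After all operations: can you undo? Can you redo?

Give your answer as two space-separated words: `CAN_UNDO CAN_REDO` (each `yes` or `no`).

Answer: no yes

Derivation:
After op 1 (type): buf='up' undo_depth=1 redo_depth=0
After op 2 (undo): buf='(empty)' undo_depth=0 redo_depth=1
After op 3 (type): buf='up' undo_depth=1 redo_depth=0
After op 4 (undo): buf='(empty)' undo_depth=0 redo_depth=1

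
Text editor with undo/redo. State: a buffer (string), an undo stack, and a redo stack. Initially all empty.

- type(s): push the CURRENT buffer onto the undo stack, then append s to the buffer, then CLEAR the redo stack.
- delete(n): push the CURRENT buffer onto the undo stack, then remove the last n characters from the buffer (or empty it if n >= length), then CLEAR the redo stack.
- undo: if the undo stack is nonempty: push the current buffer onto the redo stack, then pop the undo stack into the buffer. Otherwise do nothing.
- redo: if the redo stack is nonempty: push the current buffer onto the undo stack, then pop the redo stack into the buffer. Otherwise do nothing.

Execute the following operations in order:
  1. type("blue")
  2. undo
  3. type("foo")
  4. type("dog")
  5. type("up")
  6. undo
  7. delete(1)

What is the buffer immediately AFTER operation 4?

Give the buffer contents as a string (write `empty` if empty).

After op 1 (type): buf='blue' undo_depth=1 redo_depth=0
After op 2 (undo): buf='(empty)' undo_depth=0 redo_depth=1
After op 3 (type): buf='foo' undo_depth=1 redo_depth=0
After op 4 (type): buf='foodog' undo_depth=2 redo_depth=0

Answer: foodog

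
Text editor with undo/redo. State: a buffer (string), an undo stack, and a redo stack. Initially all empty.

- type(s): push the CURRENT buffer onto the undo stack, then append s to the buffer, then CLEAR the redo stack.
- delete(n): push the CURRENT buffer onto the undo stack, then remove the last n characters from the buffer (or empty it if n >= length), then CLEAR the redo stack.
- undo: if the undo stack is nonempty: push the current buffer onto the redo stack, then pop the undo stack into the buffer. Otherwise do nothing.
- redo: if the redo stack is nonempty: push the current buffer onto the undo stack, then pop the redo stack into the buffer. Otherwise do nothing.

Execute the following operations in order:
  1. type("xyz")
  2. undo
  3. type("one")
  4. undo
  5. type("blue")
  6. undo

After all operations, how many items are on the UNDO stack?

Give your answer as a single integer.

Answer: 0

Derivation:
After op 1 (type): buf='xyz' undo_depth=1 redo_depth=0
After op 2 (undo): buf='(empty)' undo_depth=0 redo_depth=1
After op 3 (type): buf='one' undo_depth=1 redo_depth=0
After op 4 (undo): buf='(empty)' undo_depth=0 redo_depth=1
After op 5 (type): buf='blue' undo_depth=1 redo_depth=0
After op 6 (undo): buf='(empty)' undo_depth=0 redo_depth=1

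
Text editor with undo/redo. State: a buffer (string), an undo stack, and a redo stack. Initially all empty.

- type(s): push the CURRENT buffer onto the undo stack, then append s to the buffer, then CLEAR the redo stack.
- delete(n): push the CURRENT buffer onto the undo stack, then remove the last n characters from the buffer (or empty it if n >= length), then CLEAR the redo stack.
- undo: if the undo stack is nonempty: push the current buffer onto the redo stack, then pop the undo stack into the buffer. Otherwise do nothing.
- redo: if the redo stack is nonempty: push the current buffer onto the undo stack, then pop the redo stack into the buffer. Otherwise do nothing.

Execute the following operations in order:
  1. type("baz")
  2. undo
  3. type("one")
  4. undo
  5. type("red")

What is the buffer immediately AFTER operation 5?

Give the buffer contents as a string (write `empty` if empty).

After op 1 (type): buf='baz' undo_depth=1 redo_depth=0
After op 2 (undo): buf='(empty)' undo_depth=0 redo_depth=1
After op 3 (type): buf='one' undo_depth=1 redo_depth=0
After op 4 (undo): buf='(empty)' undo_depth=0 redo_depth=1
After op 5 (type): buf='red' undo_depth=1 redo_depth=0

Answer: red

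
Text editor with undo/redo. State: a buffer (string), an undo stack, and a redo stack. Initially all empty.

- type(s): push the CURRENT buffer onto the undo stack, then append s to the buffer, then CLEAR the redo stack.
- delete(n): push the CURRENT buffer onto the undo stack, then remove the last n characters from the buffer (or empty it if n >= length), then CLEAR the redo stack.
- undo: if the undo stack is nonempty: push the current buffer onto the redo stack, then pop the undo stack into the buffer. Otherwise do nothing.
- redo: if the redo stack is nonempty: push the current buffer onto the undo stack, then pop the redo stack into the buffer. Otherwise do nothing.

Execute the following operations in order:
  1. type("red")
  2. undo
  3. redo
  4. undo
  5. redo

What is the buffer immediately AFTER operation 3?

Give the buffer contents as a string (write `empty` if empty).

Answer: red

Derivation:
After op 1 (type): buf='red' undo_depth=1 redo_depth=0
After op 2 (undo): buf='(empty)' undo_depth=0 redo_depth=1
After op 3 (redo): buf='red' undo_depth=1 redo_depth=0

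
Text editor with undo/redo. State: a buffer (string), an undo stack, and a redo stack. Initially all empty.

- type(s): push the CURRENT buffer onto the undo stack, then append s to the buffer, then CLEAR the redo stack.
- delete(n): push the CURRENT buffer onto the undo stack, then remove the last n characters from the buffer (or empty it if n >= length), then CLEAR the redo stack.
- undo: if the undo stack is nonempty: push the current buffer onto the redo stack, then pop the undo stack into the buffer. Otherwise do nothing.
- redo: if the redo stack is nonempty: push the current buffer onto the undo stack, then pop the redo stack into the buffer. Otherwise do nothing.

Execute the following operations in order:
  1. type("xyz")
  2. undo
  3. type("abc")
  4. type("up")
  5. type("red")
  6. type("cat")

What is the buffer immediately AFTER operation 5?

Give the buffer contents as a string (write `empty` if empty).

Answer: abcupred

Derivation:
After op 1 (type): buf='xyz' undo_depth=1 redo_depth=0
After op 2 (undo): buf='(empty)' undo_depth=0 redo_depth=1
After op 3 (type): buf='abc' undo_depth=1 redo_depth=0
After op 4 (type): buf='abcup' undo_depth=2 redo_depth=0
After op 5 (type): buf='abcupred' undo_depth=3 redo_depth=0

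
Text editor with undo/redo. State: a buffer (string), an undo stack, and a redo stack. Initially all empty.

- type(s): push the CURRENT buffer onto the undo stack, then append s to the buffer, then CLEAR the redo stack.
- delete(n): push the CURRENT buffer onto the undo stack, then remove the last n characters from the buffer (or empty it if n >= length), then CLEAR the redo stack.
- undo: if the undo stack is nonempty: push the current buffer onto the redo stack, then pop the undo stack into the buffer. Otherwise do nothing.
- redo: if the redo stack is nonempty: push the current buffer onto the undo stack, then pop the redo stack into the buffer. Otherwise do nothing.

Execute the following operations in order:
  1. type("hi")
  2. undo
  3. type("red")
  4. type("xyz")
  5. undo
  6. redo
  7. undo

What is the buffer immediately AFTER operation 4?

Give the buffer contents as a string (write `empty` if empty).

Answer: redxyz

Derivation:
After op 1 (type): buf='hi' undo_depth=1 redo_depth=0
After op 2 (undo): buf='(empty)' undo_depth=0 redo_depth=1
After op 3 (type): buf='red' undo_depth=1 redo_depth=0
After op 4 (type): buf='redxyz' undo_depth=2 redo_depth=0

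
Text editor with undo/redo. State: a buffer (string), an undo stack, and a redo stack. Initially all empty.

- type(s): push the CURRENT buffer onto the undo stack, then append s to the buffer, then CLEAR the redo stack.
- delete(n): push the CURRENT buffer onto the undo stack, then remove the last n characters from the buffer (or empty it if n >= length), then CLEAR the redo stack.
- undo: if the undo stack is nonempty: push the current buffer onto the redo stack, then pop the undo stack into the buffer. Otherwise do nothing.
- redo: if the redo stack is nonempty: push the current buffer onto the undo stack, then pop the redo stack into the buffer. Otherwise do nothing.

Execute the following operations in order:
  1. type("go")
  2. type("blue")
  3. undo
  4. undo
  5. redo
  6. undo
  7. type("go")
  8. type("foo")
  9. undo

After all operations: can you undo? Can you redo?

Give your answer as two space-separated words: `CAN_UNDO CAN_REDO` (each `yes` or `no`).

Answer: yes yes

Derivation:
After op 1 (type): buf='go' undo_depth=1 redo_depth=0
After op 2 (type): buf='goblue' undo_depth=2 redo_depth=0
After op 3 (undo): buf='go' undo_depth=1 redo_depth=1
After op 4 (undo): buf='(empty)' undo_depth=0 redo_depth=2
After op 5 (redo): buf='go' undo_depth=1 redo_depth=1
After op 6 (undo): buf='(empty)' undo_depth=0 redo_depth=2
After op 7 (type): buf='go' undo_depth=1 redo_depth=0
After op 8 (type): buf='gofoo' undo_depth=2 redo_depth=0
After op 9 (undo): buf='go' undo_depth=1 redo_depth=1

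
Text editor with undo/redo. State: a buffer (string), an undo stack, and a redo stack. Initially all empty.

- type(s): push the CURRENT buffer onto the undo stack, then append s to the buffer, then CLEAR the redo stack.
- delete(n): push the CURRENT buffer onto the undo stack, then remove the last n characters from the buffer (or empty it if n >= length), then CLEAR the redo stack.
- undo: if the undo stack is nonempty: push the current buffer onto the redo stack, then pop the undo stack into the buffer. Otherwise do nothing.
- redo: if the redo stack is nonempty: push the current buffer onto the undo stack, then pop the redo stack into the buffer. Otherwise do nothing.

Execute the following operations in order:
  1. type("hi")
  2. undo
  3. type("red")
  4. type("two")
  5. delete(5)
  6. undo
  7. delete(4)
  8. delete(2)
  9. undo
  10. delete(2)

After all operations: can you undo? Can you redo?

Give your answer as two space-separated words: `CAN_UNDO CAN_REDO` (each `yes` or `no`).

After op 1 (type): buf='hi' undo_depth=1 redo_depth=0
After op 2 (undo): buf='(empty)' undo_depth=0 redo_depth=1
After op 3 (type): buf='red' undo_depth=1 redo_depth=0
After op 4 (type): buf='redtwo' undo_depth=2 redo_depth=0
After op 5 (delete): buf='r' undo_depth=3 redo_depth=0
After op 6 (undo): buf='redtwo' undo_depth=2 redo_depth=1
After op 7 (delete): buf='re' undo_depth=3 redo_depth=0
After op 8 (delete): buf='(empty)' undo_depth=4 redo_depth=0
After op 9 (undo): buf='re' undo_depth=3 redo_depth=1
After op 10 (delete): buf='(empty)' undo_depth=4 redo_depth=0

Answer: yes no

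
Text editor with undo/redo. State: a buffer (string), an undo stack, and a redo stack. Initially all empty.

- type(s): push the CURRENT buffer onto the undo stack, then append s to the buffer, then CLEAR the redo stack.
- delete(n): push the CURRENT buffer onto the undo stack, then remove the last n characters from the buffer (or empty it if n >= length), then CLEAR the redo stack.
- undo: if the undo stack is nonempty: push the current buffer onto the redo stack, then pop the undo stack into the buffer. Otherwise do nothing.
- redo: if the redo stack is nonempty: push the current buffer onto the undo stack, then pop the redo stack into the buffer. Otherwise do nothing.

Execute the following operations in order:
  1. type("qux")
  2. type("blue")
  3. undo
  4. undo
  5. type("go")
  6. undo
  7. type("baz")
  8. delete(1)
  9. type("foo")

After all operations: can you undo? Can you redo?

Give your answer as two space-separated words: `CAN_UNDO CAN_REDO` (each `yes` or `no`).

Answer: yes no

Derivation:
After op 1 (type): buf='qux' undo_depth=1 redo_depth=0
After op 2 (type): buf='quxblue' undo_depth=2 redo_depth=0
After op 3 (undo): buf='qux' undo_depth=1 redo_depth=1
After op 4 (undo): buf='(empty)' undo_depth=0 redo_depth=2
After op 5 (type): buf='go' undo_depth=1 redo_depth=0
After op 6 (undo): buf='(empty)' undo_depth=0 redo_depth=1
After op 7 (type): buf='baz' undo_depth=1 redo_depth=0
After op 8 (delete): buf='ba' undo_depth=2 redo_depth=0
After op 9 (type): buf='bafoo' undo_depth=3 redo_depth=0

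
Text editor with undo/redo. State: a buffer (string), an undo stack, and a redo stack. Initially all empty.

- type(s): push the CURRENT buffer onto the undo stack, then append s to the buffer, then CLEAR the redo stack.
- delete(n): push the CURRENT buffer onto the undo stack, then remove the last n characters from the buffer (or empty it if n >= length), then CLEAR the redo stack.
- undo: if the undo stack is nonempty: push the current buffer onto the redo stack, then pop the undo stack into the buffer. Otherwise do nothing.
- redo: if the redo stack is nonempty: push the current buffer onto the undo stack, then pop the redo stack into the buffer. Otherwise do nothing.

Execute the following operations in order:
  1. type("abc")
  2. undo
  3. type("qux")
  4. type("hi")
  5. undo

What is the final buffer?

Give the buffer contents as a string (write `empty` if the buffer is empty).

After op 1 (type): buf='abc' undo_depth=1 redo_depth=0
After op 2 (undo): buf='(empty)' undo_depth=0 redo_depth=1
After op 3 (type): buf='qux' undo_depth=1 redo_depth=0
After op 4 (type): buf='quxhi' undo_depth=2 redo_depth=0
After op 5 (undo): buf='qux' undo_depth=1 redo_depth=1

Answer: qux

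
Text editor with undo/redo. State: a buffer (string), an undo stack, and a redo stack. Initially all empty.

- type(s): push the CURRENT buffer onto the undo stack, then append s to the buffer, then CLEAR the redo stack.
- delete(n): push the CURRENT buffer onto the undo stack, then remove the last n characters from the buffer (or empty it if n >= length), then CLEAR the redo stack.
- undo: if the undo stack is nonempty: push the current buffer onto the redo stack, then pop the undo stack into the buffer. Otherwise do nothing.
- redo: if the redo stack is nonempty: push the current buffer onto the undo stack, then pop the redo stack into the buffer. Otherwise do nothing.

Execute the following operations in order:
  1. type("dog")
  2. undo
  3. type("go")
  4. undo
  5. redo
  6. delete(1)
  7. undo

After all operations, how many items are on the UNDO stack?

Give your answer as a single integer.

Answer: 1

Derivation:
After op 1 (type): buf='dog' undo_depth=1 redo_depth=0
After op 2 (undo): buf='(empty)' undo_depth=0 redo_depth=1
After op 3 (type): buf='go' undo_depth=1 redo_depth=0
After op 4 (undo): buf='(empty)' undo_depth=0 redo_depth=1
After op 5 (redo): buf='go' undo_depth=1 redo_depth=0
After op 6 (delete): buf='g' undo_depth=2 redo_depth=0
After op 7 (undo): buf='go' undo_depth=1 redo_depth=1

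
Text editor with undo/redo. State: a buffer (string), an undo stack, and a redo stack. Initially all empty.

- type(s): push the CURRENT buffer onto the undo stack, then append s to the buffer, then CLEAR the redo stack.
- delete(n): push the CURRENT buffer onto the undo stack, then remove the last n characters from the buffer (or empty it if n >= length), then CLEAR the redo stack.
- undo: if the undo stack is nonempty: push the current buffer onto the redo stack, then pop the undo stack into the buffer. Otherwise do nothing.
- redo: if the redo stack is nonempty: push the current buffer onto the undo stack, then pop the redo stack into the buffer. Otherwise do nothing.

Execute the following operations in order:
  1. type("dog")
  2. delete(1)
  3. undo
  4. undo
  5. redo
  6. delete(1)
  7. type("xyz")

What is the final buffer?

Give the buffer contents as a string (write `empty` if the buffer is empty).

Answer: doxyz

Derivation:
After op 1 (type): buf='dog' undo_depth=1 redo_depth=0
After op 2 (delete): buf='do' undo_depth=2 redo_depth=0
After op 3 (undo): buf='dog' undo_depth=1 redo_depth=1
After op 4 (undo): buf='(empty)' undo_depth=0 redo_depth=2
After op 5 (redo): buf='dog' undo_depth=1 redo_depth=1
After op 6 (delete): buf='do' undo_depth=2 redo_depth=0
After op 7 (type): buf='doxyz' undo_depth=3 redo_depth=0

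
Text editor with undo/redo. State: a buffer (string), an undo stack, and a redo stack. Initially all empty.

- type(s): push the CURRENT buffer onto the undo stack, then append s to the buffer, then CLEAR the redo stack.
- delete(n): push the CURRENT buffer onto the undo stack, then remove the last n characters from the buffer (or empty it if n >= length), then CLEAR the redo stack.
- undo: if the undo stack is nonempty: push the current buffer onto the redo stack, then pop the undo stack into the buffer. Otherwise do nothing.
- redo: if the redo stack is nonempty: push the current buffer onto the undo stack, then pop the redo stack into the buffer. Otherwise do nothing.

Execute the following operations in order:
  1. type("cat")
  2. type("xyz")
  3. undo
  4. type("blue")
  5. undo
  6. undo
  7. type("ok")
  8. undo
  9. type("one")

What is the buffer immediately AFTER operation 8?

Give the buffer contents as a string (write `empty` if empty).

After op 1 (type): buf='cat' undo_depth=1 redo_depth=0
After op 2 (type): buf='catxyz' undo_depth=2 redo_depth=0
After op 3 (undo): buf='cat' undo_depth=1 redo_depth=1
After op 4 (type): buf='catblue' undo_depth=2 redo_depth=0
After op 5 (undo): buf='cat' undo_depth=1 redo_depth=1
After op 6 (undo): buf='(empty)' undo_depth=0 redo_depth=2
After op 7 (type): buf='ok' undo_depth=1 redo_depth=0
After op 8 (undo): buf='(empty)' undo_depth=0 redo_depth=1

Answer: empty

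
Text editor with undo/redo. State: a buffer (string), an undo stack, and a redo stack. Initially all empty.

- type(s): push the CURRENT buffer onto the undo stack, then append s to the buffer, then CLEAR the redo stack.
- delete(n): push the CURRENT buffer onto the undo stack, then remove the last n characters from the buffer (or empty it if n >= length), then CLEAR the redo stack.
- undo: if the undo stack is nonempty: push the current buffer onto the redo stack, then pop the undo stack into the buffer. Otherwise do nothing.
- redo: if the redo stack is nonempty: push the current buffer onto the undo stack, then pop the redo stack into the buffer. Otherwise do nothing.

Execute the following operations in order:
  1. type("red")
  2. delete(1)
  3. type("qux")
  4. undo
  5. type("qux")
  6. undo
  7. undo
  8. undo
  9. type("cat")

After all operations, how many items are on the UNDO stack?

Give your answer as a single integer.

Answer: 1

Derivation:
After op 1 (type): buf='red' undo_depth=1 redo_depth=0
After op 2 (delete): buf='re' undo_depth=2 redo_depth=0
After op 3 (type): buf='requx' undo_depth=3 redo_depth=0
After op 4 (undo): buf='re' undo_depth=2 redo_depth=1
After op 5 (type): buf='requx' undo_depth=3 redo_depth=0
After op 6 (undo): buf='re' undo_depth=2 redo_depth=1
After op 7 (undo): buf='red' undo_depth=1 redo_depth=2
After op 8 (undo): buf='(empty)' undo_depth=0 redo_depth=3
After op 9 (type): buf='cat' undo_depth=1 redo_depth=0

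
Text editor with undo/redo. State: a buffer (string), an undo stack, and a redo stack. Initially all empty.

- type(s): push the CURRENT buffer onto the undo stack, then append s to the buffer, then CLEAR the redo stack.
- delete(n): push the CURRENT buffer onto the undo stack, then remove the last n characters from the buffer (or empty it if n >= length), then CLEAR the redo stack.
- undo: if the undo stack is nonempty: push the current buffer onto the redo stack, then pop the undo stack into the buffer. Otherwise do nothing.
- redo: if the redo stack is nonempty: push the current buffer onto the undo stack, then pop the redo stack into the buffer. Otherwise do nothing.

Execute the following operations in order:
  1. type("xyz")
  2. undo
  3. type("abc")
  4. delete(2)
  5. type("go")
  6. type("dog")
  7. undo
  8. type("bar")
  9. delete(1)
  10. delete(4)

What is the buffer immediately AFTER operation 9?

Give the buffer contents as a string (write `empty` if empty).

After op 1 (type): buf='xyz' undo_depth=1 redo_depth=0
After op 2 (undo): buf='(empty)' undo_depth=0 redo_depth=1
After op 3 (type): buf='abc' undo_depth=1 redo_depth=0
After op 4 (delete): buf='a' undo_depth=2 redo_depth=0
After op 5 (type): buf='ago' undo_depth=3 redo_depth=0
After op 6 (type): buf='agodog' undo_depth=4 redo_depth=0
After op 7 (undo): buf='ago' undo_depth=3 redo_depth=1
After op 8 (type): buf='agobar' undo_depth=4 redo_depth=0
After op 9 (delete): buf='agoba' undo_depth=5 redo_depth=0

Answer: agoba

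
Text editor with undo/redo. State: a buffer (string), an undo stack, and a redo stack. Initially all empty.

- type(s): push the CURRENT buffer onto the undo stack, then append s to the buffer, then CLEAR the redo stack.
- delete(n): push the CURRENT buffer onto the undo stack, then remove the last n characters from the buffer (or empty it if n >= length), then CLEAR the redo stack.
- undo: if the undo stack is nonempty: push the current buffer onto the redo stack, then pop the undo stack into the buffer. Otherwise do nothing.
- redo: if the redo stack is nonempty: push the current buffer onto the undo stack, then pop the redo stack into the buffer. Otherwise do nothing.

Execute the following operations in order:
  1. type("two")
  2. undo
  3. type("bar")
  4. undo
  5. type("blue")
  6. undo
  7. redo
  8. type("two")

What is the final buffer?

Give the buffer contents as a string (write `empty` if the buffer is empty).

After op 1 (type): buf='two' undo_depth=1 redo_depth=0
After op 2 (undo): buf='(empty)' undo_depth=0 redo_depth=1
After op 3 (type): buf='bar' undo_depth=1 redo_depth=0
After op 4 (undo): buf='(empty)' undo_depth=0 redo_depth=1
After op 5 (type): buf='blue' undo_depth=1 redo_depth=0
After op 6 (undo): buf='(empty)' undo_depth=0 redo_depth=1
After op 7 (redo): buf='blue' undo_depth=1 redo_depth=0
After op 8 (type): buf='bluetwo' undo_depth=2 redo_depth=0

Answer: bluetwo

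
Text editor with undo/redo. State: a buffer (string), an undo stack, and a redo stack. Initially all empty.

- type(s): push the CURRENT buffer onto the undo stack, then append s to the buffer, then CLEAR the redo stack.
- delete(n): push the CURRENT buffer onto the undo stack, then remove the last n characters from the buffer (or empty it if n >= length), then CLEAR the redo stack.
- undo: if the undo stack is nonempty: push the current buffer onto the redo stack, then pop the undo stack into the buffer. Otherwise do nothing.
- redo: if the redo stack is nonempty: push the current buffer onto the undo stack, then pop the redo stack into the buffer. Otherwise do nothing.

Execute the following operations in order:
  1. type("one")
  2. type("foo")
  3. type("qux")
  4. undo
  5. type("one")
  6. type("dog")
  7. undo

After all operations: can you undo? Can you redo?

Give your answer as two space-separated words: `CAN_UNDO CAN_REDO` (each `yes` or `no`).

After op 1 (type): buf='one' undo_depth=1 redo_depth=0
After op 2 (type): buf='onefoo' undo_depth=2 redo_depth=0
After op 3 (type): buf='onefooqux' undo_depth=3 redo_depth=0
After op 4 (undo): buf='onefoo' undo_depth=2 redo_depth=1
After op 5 (type): buf='onefooone' undo_depth=3 redo_depth=0
After op 6 (type): buf='onefooonedog' undo_depth=4 redo_depth=0
After op 7 (undo): buf='onefooone' undo_depth=3 redo_depth=1

Answer: yes yes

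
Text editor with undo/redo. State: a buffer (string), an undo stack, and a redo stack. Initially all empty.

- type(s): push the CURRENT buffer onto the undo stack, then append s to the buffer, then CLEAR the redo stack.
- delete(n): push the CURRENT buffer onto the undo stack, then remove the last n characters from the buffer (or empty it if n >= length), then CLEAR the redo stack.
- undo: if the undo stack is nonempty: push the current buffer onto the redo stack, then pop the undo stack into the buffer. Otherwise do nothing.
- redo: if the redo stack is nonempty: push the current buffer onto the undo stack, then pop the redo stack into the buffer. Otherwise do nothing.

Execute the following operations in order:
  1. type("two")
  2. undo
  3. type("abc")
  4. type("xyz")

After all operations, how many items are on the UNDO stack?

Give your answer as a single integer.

Answer: 2

Derivation:
After op 1 (type): buf='two' undo_depth=1 redo_depth=0
After op 2 (undo): buf='(empty)' undo_depth=0 redo_depth=1
After op 3 (type): buf='abc' undo_depth=1 redo_depth=0
After op 4 (type): buf='abcxyz' undo_depth=2 redo_depth=0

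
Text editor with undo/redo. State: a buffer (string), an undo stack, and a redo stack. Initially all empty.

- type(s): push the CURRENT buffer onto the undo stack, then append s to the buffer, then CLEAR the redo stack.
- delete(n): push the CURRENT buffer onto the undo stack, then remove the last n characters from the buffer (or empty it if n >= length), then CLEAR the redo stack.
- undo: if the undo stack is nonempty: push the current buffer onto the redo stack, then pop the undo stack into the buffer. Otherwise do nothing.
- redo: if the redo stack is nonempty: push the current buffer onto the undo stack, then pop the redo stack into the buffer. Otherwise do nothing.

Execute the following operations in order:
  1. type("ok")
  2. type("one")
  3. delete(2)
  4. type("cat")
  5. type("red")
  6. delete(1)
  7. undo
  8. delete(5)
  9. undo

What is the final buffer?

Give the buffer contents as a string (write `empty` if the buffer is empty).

After op 1 (type): buf='ok' undo_depth=1 redo_depth=0
After op 2 (type): buf='okone' undo_depth=2 redo_depth=0
After op 3 (delete): buf='oko' undo_depth=3 redo_depth=0
After op 4 (type): buf='okocat' undo_depth=4 redo_depth=0
After op 5 (type): buf='okocatred' undo_depth=5 redo_depth=0
After op 6 (delete): buf='okocatre' undo_depth=6 redo_depth=0
After op 7 (undo): buf='okocatred' undo_depth=5 redo_depth=1
After op 8 (delete): buf='okoc' undo_depth=6 redo_depth=0
After op 9 (undo): buf='okocatred' undo_depth=5 redo_depth=1

Answer: okocatred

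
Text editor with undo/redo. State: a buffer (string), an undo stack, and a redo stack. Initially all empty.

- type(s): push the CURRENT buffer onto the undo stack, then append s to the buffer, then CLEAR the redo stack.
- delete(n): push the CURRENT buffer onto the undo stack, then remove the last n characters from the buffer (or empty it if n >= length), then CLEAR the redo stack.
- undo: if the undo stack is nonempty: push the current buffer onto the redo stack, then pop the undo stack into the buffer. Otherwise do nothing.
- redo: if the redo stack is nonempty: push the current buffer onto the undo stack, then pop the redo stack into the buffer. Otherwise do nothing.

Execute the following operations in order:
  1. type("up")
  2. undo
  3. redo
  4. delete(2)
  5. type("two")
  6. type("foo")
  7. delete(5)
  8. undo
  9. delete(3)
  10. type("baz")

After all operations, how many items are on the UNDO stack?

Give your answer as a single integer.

Answer: 6

Derivation:
After op 1 (type): buf='up' undo_depth=1 redo_depth=0
After op 2 (undo): buf='(empty)' undo_depth=0 redo_depth=1
After op 3 (redo): buf='up' undo_depth=1 redo_depth=0
After op 4 (delete): buf='(empty)' undo_depth=2 redo_depth=0
After op 5 (type): buf='two' undo_depth=3 redo_depth=0
After op 6 (type): buf='twofoo' undo_depth=4 redo_depth=0
After op 7 (delete): buf='t' undo_depth=5 redo_depth=0
After op 8 (undo): buf='twofoo' undo_depth=4 redo_depth=1
After op 9 (delete): buf='two' undo_depth=5 redo_depth=0
After op 10 (type): buf='twobaz' undo_depth=6 redo_depth=0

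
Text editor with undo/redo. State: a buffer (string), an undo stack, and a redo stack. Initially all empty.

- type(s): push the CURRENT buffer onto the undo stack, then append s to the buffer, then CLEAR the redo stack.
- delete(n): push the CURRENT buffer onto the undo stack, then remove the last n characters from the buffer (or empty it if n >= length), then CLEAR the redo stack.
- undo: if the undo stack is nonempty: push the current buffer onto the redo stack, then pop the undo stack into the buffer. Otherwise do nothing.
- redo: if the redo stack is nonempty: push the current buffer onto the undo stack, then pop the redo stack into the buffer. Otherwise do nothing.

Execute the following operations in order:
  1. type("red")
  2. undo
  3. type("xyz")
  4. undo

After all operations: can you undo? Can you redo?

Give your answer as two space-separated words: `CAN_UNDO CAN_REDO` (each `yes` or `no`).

Answer: no yes

Derivation:
After op 1 (type): buf='red' undo_depth=1 redo_depth=0
After op 2 (undo): buf='(empty)' undo_depth=0 redo_depth=1
After op 3 (type): buf='xyz' undo_depth=1 redo_depth=0
After op 4 (undo): buf='(empty)' undo_depth=0 redo_depth=1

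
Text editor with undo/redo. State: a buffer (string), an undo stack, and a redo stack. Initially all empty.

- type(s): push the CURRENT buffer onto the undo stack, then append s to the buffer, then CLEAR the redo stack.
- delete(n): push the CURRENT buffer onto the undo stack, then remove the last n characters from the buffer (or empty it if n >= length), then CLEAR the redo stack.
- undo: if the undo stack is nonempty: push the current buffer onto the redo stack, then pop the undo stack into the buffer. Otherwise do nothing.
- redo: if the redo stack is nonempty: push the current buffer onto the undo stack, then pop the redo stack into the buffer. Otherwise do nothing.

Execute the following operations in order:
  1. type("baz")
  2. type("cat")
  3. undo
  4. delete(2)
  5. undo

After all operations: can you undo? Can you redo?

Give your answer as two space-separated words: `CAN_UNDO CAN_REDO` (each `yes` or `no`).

Answer: yes yes

Derivation:
After op 1 (type): buf='baz' undo_depth=1 redo_depth=0
After op 2 (type): buf='bazcat' undo_depth=2 redo_depth=0
After op 3 (undo): buf='baz' undo_depth=1 redo_depth=1
After op 4 (delete): buf='b' undo_depth=2 redo_depth=0
After op 5 (undo): buf='baz' undo_depth=1 redo_depth=1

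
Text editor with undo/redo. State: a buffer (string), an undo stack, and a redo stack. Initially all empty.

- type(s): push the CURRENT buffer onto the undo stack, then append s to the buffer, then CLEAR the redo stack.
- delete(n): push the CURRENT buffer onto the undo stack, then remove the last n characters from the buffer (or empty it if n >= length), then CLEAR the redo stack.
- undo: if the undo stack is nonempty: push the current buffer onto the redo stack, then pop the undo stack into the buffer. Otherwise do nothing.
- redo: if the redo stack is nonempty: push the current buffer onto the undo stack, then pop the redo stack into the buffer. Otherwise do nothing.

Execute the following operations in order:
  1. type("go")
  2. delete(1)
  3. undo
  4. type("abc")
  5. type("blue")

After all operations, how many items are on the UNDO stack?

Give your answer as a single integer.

After op 1 (type): buf='go' undo_depth=1 redo_depth=0
After op 2 (delete): buf='g' undo_depth=2 redo_depth=0
After op 3 (undo): buf='go' undo_depth=1 redo_depth=1
After op 4 (type): buf='goabc' undo_depth=2 redo_depth=0
After op 5 (type): buf='goabcblue' undo_depth=3 redo_depth=0

Answer: 3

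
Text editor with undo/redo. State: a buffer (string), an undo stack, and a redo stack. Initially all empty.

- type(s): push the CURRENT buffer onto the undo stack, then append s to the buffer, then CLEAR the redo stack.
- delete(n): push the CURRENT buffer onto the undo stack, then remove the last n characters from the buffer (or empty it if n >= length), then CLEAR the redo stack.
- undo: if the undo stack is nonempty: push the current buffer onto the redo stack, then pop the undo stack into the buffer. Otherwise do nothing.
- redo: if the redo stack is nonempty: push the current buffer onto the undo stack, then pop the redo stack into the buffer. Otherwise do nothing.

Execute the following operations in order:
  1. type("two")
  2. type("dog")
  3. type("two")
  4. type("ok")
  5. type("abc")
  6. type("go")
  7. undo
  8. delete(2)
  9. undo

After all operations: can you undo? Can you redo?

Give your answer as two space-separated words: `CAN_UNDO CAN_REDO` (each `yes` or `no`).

Answer: yes yes

Derivation:
After op 1 (type): buf='two' undo_depth=1 redo_depth=0
After op 2 (type): buf='twodog' undo_depth=2 redo_depth=0
After op 3 (type): buf='twodogtwo' undo_depth=3 redo_depth=0
After op 4 (type): buf='twodogtwook' undo_depth=4 redo_depth=0
After op 5 (type): buf='twodogtwookabc' undo_depth=5 redo_depth=0
After op 6 (type): buf='twodogtwookabcgo' undo_depth=6 redo_depth=0
After op 7 (undo): buf='twodogtwookabc' undo_depth=5 redo_depth=1
After op 8 (delete): buf='twodogtwooka' undo_depth=6 redo_depth=0
After op 9 (undo): buf='twodogtwookabc' undo_depth=5 redo_depth=1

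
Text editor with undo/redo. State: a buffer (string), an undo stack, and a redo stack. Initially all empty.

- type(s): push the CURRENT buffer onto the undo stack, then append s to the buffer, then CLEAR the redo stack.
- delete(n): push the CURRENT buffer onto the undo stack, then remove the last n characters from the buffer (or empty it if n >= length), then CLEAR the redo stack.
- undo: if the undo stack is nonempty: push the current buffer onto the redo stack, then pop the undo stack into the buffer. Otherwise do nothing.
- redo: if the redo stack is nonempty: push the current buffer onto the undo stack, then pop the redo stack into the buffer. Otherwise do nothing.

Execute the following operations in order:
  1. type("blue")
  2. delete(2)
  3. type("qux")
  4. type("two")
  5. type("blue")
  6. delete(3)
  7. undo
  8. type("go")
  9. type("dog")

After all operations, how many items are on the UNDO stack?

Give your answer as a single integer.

After op 1 (type): buf='blue' undo_depth=1 redo_depth=0
After op 2 (delete): buf='bl' undo_depth=2 redo_depth=0
After op 3 (type): buf='blqux' undo_depth=3 redo_depth=0
After op 4 (type): buf='blquxtwo' undo_depth=4 redo_depth=0
After op 5 (type): buf='blquxtwoblue' undo_depth=5 redo_depth=0
After op 6 (delete): buf='blquxtwob' undo_depth=6 redo_depth=0
After op 7 (undo): buf='blquxtwoblue' undo_depth=5 redo_depth=1
After op 8 (type): buf='blquxtwobluego' undo_depth=6 redo_depth=0
After op 9 (type): buf='blquxtwobluegodog' undo_depth=7 redo_depth=0

Answer: 7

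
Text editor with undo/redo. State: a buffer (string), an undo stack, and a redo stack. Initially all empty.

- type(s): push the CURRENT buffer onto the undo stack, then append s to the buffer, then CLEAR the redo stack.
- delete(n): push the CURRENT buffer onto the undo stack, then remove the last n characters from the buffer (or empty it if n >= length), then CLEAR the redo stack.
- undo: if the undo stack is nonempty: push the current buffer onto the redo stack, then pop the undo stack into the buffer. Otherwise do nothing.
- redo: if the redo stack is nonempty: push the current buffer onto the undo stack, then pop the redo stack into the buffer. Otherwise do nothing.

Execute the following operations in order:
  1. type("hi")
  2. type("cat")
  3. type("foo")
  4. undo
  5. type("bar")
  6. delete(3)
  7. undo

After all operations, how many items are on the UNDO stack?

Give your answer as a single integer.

After op 1 (type): buf='hi' undo_depth=1 redo_depth=0
After op 2 (type): buf='hicat' undo_depth=2 redo_depth=0
After op 3 (type): buf='hicatfoo' undo_depth=3 redo_depth=0
After op 4 (undo): buf='hicat' undo_depth=2 redo_depth=1
After op 5 (type): buf='hicatbar' undo_depth=3 redo_depth=0
After op 6 (delete): buf='hicat' undo_depth=4 redo_depth=0
After op 7 (undo): buf='hicatbar' undo_depth=3 redo_depth=1

Answer: 3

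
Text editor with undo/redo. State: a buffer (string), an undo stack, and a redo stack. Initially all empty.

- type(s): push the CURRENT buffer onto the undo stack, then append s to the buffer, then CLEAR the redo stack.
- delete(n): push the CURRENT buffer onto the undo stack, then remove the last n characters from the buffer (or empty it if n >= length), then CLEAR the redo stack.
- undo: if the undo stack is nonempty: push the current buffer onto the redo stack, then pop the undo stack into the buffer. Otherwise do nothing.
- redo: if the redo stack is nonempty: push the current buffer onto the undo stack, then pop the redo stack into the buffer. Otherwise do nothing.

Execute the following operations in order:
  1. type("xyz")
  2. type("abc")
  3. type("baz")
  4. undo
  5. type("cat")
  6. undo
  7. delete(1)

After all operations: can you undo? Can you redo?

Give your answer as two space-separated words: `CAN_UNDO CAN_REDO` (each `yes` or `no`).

After op 1 (type): buf='xyz' undo_depth=1 redo_depth=0
After op 2 (type): buf='xyzabc' undo_depth=2 redo_depth=0
After op 3 (type): buf='xyzabcbaz' undo_depth=3 redo_depth=0
After op 4 (undo): buf='xyzabc' undo_depth=2 redo_depth=1
After op 5 (type): buf='xyzabccat' undo_depth=3 redo_depth=0
After op 6 (undo): buf='xyzabc' undo_depth=2 redo_depth=1
After op 7 (delete): buf='xyzab' undo_depth=3 redo_depth=0

Answer: yes no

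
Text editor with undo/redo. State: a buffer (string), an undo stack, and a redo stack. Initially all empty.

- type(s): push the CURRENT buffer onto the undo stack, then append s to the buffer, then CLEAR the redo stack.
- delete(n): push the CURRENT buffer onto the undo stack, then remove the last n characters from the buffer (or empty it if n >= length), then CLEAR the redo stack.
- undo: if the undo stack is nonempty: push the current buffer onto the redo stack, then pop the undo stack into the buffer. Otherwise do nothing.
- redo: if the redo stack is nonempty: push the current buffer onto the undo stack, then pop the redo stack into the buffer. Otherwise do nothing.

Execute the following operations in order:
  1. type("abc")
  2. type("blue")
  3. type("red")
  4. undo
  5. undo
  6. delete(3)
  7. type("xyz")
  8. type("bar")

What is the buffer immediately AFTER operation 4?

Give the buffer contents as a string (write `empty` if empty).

After op 1 (type): buf='abc' undo_depth=1 redo_depth=0
After op 2 (type): buf='abcblue' undo_depth=2 redo_depth=0
After op 3 (type): buf='abcbluered' undo_depth=3 redo_depth=0
After op 4 (undo): buf='abcblue' undo_depth=2 redo_depth=1

Answer: abcblue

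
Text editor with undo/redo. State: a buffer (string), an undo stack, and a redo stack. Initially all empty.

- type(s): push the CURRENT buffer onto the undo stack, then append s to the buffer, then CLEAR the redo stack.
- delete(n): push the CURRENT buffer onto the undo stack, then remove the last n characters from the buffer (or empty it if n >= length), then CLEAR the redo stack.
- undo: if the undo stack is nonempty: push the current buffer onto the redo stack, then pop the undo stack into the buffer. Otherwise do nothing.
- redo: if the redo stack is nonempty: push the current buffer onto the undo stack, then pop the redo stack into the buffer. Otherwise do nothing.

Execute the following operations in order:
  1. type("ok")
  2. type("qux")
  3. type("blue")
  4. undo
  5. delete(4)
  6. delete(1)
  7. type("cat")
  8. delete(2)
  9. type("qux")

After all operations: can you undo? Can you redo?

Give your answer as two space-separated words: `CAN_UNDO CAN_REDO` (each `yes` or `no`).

After op 1 (type): buf='ok' undo_depth=1 redo_depth=0
After op 2 (type): buf='okqux' undo_depth=2 redo_depth=0
After op 3 (type): buf='okquxblue' undo_depth=3 redo_depth=0
After op 4 (undo): buf='okqux' undo_depth=2 redo_depth=1
After op 5 (delete): buf='o' undo_depth=3 redo_depth=0
After op 6 (delete): buf='(empty)' undo_depth=4 redo_depth=0
After op 7 (type): buf='cat' undo_depth=5 redo_depth=0
After op 8 (delete): buf='c' undo_depth=6 redo_depth=0
After op 9 (type): buf='cqux' undo_depth=7 redo_depth=0

Answer: yes no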